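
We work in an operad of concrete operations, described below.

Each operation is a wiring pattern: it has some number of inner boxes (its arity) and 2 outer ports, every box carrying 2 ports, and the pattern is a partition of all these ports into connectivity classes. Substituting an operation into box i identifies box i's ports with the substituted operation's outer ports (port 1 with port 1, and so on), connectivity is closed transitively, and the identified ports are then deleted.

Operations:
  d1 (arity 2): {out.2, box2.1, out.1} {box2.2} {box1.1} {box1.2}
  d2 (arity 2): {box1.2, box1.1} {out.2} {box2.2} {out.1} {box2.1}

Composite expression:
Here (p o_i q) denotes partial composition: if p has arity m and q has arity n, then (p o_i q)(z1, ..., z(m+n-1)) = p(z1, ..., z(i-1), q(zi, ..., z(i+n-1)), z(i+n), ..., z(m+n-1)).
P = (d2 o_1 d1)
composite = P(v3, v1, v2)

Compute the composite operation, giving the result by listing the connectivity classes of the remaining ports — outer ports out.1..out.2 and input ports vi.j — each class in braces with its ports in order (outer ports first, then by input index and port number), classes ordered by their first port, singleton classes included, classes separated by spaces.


{out.1} {out.2} {v1.1} {v1.2} {v2.1} {v2.2} {v3.1} {v3.2}

Substituting into d2 glues patterns; closure does the rest.
the subtree at d1 composes to {out.1, out.2, v1.1} {v1.2} {v3.1} {v3.2} on (v3, v1); out.j = own outer ports
the subtree at d2 composes to {out.1} {out.2} {v1.1} {v1.2} {v2.1} {v2.2} {v3.1} {v3.2} on (v3, v1, v2); out.j = own outer ports


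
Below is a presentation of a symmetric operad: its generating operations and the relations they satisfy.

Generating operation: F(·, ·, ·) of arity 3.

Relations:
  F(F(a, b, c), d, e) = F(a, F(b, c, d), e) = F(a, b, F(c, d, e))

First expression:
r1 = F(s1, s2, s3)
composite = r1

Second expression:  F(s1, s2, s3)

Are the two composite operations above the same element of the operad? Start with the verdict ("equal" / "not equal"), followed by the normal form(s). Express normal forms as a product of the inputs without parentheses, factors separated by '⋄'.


equal; the common form is s1 ⋄ s2 ⋄ s3

In normal form, the first expression is s1 ⋄ s2 ⋄ s3
In normal form, the second expression is s1 ⋄ s2 ⋄ s3
Same normal form: equal.


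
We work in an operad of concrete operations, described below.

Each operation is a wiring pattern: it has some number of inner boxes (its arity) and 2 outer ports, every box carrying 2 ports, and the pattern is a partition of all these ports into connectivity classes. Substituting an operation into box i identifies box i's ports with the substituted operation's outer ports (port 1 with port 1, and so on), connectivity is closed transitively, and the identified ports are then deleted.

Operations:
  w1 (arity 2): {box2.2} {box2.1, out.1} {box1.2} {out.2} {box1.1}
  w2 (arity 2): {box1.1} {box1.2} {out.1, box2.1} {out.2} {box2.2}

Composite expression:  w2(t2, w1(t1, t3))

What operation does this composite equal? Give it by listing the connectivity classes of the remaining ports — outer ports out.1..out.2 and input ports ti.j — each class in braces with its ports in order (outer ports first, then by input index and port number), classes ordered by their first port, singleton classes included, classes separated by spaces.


Connectivity passes through glued w2-boundaries; trace each wire chain.
composing w1 on (t1, t3), with out.j its own outer ports: {out.1, t3.1} {out.2} {t1.1} {t1.2} {t3.2}
composing w2 on (t2, t1, t3), with out.j its own outer ports: {out.1, t3.1} {out.2} {t1.1} {t1.2} {t2.1} {t2.2} {t3.2}

{out.1, t3.1} {out.2} {t1.1} {t1.2} {t2.1} {t2.2} {t3.2}


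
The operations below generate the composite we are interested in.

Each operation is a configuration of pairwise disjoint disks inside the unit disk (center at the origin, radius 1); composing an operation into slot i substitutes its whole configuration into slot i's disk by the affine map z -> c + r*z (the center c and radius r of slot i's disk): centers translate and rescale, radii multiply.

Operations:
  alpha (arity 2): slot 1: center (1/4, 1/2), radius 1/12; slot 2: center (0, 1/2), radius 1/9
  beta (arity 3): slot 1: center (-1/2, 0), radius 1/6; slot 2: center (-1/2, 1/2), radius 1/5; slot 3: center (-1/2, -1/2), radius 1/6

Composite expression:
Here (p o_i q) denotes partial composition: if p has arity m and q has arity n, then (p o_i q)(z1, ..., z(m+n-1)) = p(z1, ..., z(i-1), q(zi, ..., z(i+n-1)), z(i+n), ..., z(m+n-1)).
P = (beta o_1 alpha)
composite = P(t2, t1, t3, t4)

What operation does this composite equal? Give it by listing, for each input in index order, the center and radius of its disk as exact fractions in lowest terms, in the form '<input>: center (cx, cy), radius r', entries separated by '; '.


t1: center (-1/2, 1/12), radius 1/54; t2: center (-11/24, 1/12), radius 1/72; t3: center (-1/2, 1/2), radius 1/5; t4: center (-1/2, -1/2), radius 1/6

Only the slot chain above each t matters under beta; compose those maps.
for t2, the 2-step affine chain lands on center (-11/24, 1/12), radius 1/72
for t1, the 2-step affine chain lands on center (-1/2, 1/12), radius 1/54
for t3, the 1-step affine chain lands on center (-1/2, 1/2), radius 1/5
for t4, the 1-step affine chain lands on center (-1/2, -1/2), radius 1/6


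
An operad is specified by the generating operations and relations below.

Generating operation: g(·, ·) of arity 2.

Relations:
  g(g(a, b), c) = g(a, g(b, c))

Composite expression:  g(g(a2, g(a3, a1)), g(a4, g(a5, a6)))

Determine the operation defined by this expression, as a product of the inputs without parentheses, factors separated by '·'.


a2 · a3 · a1 · a4 · a5 · a6


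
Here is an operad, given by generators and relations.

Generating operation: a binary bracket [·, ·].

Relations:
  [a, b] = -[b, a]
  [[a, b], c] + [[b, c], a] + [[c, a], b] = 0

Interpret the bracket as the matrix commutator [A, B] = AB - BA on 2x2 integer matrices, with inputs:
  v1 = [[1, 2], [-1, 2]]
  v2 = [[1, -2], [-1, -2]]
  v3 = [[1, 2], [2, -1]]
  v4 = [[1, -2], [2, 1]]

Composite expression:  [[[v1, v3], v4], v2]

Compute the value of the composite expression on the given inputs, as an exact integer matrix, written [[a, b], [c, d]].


[[-24, 120], [-96, 24]]


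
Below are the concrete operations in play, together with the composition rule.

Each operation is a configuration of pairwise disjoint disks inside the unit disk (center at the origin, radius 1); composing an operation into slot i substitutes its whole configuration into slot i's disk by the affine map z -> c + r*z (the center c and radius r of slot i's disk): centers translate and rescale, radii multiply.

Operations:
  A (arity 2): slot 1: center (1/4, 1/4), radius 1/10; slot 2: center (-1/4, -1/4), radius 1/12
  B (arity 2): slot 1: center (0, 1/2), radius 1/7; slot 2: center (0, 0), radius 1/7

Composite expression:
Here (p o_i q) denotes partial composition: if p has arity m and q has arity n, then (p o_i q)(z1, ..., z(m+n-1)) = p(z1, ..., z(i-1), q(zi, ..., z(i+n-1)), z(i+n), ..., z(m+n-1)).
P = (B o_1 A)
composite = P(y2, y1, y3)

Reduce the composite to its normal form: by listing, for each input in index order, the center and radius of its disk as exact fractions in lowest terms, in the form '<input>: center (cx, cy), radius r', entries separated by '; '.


Only the slot chain above each y matters under B; compose those maps.
y2: after 2 affine steps, its disk has center (1/28, 15/28), radius 1/70
y1: after 2 affine steps, its disk has center (-1/28, 13/28), radius 1/84
y3: after 1 affine step, its disk has center (0, 0), radius 1/7

y1: center (-1/28, 13/28), radius 1/84; y2: center (1/28, 15/28), radius 1/70; y3: center (0, 0), radius 1/7


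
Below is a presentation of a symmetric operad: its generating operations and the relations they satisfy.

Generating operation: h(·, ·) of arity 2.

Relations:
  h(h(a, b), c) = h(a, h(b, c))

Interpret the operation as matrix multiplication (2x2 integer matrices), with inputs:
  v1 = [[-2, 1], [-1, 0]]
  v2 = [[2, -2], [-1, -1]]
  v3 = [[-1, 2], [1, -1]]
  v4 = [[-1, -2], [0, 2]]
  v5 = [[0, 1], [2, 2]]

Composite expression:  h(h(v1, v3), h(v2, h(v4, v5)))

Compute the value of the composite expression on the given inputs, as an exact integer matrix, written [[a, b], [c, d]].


[[-48, -59], [-16, -20]]

h(v1, v3) = [[3, -5], [1, -2]]
h(v4, v5) = [[-4, -5], [4, 4]]
h(v2, h(v4, v5)) = [[-16, -18], [0, 1]]
h(h(v1, v3), h(v2, h(v4, v5))) = [[-48, -59], [-16, -20]]


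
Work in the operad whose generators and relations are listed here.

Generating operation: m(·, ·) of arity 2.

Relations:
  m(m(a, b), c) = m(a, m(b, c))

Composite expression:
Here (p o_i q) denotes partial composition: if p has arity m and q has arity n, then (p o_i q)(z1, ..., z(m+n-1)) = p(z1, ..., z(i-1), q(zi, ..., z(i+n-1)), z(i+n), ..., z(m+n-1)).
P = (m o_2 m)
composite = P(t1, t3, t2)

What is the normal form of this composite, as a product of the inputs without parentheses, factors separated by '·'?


t1 · t3 · t2


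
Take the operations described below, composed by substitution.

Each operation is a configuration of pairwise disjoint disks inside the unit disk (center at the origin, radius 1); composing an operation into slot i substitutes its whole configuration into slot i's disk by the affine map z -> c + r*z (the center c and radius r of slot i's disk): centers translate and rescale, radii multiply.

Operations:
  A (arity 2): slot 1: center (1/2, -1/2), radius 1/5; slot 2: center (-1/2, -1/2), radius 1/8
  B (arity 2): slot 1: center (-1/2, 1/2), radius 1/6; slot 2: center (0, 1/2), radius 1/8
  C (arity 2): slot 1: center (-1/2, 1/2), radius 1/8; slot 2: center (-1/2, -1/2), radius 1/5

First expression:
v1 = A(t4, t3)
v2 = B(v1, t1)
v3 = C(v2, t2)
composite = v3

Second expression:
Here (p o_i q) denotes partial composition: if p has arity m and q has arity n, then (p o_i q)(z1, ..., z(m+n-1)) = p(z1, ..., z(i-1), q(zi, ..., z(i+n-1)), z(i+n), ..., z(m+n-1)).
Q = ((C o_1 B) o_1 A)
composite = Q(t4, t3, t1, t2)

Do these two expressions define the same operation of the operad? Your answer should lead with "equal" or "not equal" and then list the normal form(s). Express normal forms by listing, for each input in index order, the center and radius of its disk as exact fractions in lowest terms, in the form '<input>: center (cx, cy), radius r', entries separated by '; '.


equal; the common form is t1: center (-1/2, 9/16), radius 1/64; t2: center (-1/2, -1/2), radius 1/5; t3: center (-55/96, 53/96), radius 1/384; t4: center (-53/96, 53/96), radius 1/240

The first expression reduces to t1: center (-1/2, 9/16), radius 1/64; t2: center (-1/2, -1/2), radius 1/5; t3: center (-55/96, 53/96), radius 1/384; t4: center (-53/96, 53/96), radius 1/240
The second expression reduces to t1: center (-1/2, 9/16), radius 1/64; t2: center (-1/2, -1/2), radius 1/5; t3: center (-55/96, 53/96), radius 1/384; t4: center (-53/96, 53/96), radius 1/240
Identical normal forms: equal.


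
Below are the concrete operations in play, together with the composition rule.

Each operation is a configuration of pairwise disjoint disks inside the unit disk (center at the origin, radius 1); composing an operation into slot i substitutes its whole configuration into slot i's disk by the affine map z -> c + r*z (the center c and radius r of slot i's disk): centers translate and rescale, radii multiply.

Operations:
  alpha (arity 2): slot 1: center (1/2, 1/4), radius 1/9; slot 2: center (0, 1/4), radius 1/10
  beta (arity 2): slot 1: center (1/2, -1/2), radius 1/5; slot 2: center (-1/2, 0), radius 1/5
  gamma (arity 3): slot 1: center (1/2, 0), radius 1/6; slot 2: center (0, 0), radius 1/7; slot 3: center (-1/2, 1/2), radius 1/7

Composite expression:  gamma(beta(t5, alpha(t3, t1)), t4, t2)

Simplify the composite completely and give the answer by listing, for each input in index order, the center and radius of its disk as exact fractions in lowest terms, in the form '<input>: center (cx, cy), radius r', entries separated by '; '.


Nesting under gamma composes maps z -> c + r*z down each t-path.
for t5, the 2-step affine chain lands on center (7/12, -1/12), radius 1/30
for t3, the 3-step affine chain lands on center (13/30, 1/120), radius 1/270
for t1, the 3-step affine chain lands on center (5/12, 1/120), radius 1/300
for t4, the 1-step affine chain lands on center (0, 0), radius 1/7
for t2, the 1-step affine chain lands on center (-1/2, 1/2), radius 1/7

t1: center (5/12, 1/120), radius 1/300; t2: center (-1/2, 1/2), radius 1/7; t3: center (13/30, 1/120), radius 1/270; t4: center (0, 0), radius 1/7; t5: center (7/12, -1/12), radius 1/30


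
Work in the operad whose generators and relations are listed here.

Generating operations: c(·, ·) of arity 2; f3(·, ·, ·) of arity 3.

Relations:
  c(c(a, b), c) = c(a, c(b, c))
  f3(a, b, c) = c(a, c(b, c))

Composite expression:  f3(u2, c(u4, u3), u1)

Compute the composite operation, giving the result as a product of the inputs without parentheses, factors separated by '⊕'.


All parenthesizations of f3 agree; list the u-inputs left to right.
c(u4, u3) collapses to u4 ⊕ u3
f3(u2, c(u4, u3), u1) collapses to u2 ⊕ u4 ⊕ u3 ⊕ u1

u2 ⊕ u4 ⊕ u3 ⊕ u1


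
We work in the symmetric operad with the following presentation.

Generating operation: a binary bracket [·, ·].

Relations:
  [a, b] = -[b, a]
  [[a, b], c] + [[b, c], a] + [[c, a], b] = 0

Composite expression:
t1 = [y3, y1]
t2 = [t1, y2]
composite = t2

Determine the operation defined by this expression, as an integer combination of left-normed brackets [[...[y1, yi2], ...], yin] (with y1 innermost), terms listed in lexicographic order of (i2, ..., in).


-[[y1, y3], y2]

A multilinear Lie element is pinned by y1-initial words (y1 innermost).
Composite bracket: [[y3, y1], y2]
Applying ab - ba throughout gives 4 signed words (2^2 = 4).
Coefficients come from the y1-initial words:
  the word y1y3y2 carries sign -1 and contributes -[[y1, y3], y2]


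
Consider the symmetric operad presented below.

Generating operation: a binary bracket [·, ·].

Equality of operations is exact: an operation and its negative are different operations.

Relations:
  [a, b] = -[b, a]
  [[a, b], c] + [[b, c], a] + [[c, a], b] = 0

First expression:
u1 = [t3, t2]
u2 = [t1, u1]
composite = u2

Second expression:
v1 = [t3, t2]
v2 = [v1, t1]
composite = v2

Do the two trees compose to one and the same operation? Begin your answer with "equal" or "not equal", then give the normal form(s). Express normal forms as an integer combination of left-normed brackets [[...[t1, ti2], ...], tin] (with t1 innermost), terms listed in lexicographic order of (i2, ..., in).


not equal; the first gives -[[t1, t2], t3] + [[t1, t3], t2] and the second [[t1, t2], t3] - [[t1, t3], t2]

In normal form, the first expression is -[[t1, t2], t3] + [[t1, t3], t2]
In normal form, the second expression is [[t1, t2], t3] - [[t1, t3], t2]
Distinct normal forms: not equal.


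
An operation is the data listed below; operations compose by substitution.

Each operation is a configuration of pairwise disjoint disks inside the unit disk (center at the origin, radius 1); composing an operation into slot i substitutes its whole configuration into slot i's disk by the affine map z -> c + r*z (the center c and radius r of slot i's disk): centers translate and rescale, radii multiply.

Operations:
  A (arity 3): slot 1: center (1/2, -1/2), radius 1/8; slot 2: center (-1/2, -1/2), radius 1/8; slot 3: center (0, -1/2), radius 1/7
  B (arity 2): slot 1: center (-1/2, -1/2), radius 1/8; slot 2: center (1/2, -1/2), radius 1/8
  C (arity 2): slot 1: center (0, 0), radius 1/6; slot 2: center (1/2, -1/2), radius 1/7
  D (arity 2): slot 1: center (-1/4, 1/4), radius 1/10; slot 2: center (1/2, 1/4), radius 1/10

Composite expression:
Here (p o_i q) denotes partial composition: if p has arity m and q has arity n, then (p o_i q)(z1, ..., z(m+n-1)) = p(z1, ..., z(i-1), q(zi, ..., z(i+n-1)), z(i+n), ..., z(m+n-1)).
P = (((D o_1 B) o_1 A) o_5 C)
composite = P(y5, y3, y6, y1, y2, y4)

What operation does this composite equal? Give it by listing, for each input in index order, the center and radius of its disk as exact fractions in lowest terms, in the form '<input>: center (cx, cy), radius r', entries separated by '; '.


Follow each y-input down from D: c' goes to c + r*c', radius to r*r'.
tracing y5 down its 3-map path: center (-47/160, 31/160), radius 1/640
tracing y3 down its 3-map path: center (-49/160, 31/160), radius 1/640
tracing y6 down its 3-map path: center (-3/10, 31/160), radius 1/560
tracing y1 down its 2-map path: center (-1/5, 1/5), radius 1/80
tracing y2 down its 2-map path: center (1/2, 1/4), radius 1/60
tracing y4 down its 2-map path: center (11/20, 1/5), radius 1/70

y1: center (-1/5, 1/5), radius 1/80; y2: center (1/2, 1/4), radius 1/60; y3: center (-49/160, 31/160), radius 1/640; y4: center (11/20, 1/5), radius 1/70; y5: center (-47/160, 31/160), radius 1/640; y6: center (-3/10, 31/160), radius 1/560


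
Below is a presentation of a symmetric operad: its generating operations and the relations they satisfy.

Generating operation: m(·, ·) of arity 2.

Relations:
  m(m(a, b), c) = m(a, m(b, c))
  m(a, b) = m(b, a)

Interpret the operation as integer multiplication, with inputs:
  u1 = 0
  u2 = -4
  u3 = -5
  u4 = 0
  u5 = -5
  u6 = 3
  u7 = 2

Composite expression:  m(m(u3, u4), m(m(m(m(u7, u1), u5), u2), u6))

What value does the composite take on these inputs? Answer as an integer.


m(u3, u4) = 0
m(u7, u1) = 0
m(m(u7, u1), u5) = 0
m(m(m(u7, u1), u5), u2) = 0
m(m(m(m(u7, u1), u5), u2), u6) = 0
m(m(u3, u4), m(m(m(m(u7, u1), u5), u2), u6)) = 0

0


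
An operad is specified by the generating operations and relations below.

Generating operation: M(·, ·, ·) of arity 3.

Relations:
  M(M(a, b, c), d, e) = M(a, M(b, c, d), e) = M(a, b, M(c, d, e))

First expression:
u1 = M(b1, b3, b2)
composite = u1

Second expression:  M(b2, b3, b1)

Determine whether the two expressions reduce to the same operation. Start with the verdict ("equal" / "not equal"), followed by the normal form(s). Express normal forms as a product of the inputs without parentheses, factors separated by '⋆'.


Reducing the first expression gives b1 ⋆ b3 ⋆ b2
Reducing the second expression gives b2 ⋆ b3 ⋆ b1
Different reductions; not equal.

not equal; first: b1 ⋆ b3 ⋆ b2; second: b2 ⋆ b3 ⋆ b1


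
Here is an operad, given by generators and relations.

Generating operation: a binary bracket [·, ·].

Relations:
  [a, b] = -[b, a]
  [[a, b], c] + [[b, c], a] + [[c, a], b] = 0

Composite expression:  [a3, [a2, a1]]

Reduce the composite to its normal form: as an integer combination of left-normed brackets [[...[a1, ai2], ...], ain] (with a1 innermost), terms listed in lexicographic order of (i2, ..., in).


Antisymmetry and Jacobi reduce to a1-anchored left-normed brackets.
Composite bracket: [a3, [a2, a1]]
Expanding via [a, b] = ab - ba: 4 signed words (2^2 = 4).
Coefficients come from the a1-initial words:
  sign of a1a2a3 is +1, so it contributes +[[a1, a2], a3]

[[a1, a2], a3]


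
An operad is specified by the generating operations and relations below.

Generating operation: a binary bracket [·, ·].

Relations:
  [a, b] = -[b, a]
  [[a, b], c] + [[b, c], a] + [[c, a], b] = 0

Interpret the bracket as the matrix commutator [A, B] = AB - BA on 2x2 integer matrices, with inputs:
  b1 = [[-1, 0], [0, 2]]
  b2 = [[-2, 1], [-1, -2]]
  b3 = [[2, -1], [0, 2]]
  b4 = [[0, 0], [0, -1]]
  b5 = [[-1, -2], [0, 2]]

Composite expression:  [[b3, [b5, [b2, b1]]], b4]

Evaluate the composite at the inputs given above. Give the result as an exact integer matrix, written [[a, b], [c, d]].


[b2, b1] = [[0, 3], [3, 0]]
[b5, [b2, b1]] = [[-6, -9], [9, 6]]
[b3, [b5, [b2, b1]]] = [[-9, -12], [0, 9]]
[[b3, [b5, [b2, b1]]], b4] = [[0, 12], [0, 0]]

[[0, 12], [0, 0]]


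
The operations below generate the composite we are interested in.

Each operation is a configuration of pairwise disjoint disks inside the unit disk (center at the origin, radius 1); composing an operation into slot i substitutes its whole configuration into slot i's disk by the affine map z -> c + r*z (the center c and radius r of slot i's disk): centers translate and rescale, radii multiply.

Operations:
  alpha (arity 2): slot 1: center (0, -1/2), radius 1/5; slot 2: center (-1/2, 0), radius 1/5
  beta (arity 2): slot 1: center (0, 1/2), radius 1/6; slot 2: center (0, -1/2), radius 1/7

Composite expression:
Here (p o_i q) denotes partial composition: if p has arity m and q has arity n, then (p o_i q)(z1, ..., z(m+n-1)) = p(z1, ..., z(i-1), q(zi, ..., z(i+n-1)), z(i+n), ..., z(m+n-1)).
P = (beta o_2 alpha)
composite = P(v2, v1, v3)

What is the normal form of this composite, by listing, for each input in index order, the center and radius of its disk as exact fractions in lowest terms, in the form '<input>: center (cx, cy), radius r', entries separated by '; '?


v1: center (0, -4/7), radius 1/35; v2: center (0, 1/2), radius 1/6; v3: center (-1/14, -1/2), radius 1/35


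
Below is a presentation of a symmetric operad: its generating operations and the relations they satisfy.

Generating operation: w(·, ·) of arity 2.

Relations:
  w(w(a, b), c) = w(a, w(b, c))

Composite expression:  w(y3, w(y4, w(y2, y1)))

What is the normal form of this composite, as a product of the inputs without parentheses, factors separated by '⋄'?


All parenthesizations of w agree; list the y-inputs left to right.
w(y2, y1) linearizes to y2 ⋄ y1
w(y4, w(y2, y1)) linearizes to y4 ⋄ y2 ⋄ y1
w(y3, w(y4, w(y2, y1))) linearizes to y3 ⋄ y4 ⋄ y2 ⋄ y1

y3 ⋄ y4 ⋄ y2 ⋄ y1


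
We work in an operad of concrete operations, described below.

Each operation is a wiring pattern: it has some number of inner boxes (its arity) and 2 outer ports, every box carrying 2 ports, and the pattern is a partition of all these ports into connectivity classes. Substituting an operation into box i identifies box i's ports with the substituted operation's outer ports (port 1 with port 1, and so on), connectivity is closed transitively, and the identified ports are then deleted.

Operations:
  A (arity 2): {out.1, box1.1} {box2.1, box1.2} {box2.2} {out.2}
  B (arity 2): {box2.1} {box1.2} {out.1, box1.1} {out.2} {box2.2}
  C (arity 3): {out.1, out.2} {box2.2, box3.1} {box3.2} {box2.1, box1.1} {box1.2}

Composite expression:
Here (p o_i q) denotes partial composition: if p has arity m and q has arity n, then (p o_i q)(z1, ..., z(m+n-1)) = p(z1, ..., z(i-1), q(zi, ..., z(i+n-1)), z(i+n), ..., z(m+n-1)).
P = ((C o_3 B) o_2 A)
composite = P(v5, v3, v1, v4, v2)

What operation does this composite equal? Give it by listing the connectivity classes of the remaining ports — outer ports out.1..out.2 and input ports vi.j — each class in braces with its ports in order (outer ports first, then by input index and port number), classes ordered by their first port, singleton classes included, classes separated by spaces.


{out.1, out.2} {v1.1, v3.2} {v1.2} {v2.1} {v2.2} {v3.1, v5.1} {v4.1} {v4.2} {v5.2}


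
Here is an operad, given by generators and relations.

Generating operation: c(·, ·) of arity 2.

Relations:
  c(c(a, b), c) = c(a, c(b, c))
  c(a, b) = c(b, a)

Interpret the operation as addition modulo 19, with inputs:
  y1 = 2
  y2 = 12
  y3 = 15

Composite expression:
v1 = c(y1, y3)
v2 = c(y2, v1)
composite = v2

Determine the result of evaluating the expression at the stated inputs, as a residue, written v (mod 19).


10 (mod 19)

c(y1, y3) = 17
c(y2, c(y1, y3)) = 10


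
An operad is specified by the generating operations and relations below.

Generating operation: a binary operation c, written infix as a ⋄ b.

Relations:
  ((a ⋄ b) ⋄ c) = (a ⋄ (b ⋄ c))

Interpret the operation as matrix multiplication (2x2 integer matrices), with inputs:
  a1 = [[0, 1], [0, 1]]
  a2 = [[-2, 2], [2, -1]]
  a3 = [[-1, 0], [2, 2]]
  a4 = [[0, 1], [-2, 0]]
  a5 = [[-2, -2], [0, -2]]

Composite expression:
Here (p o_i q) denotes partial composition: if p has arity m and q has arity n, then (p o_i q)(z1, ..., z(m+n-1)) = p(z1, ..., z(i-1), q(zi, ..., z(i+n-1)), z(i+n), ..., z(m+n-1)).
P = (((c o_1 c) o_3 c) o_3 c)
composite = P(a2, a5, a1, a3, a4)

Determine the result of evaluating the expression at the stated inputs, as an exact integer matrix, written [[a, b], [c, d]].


(a2 ⋄ a5) = [[4, 0], [-4, -2]]
(a1 ⋄ a3) = [[2, 2], [2, 2]]
((a1 ⋄ a3) ⋄ a4) = [[-4, 2], [-4, 2]]
((a2 ⋄ a5) ⋄ ((a1 ⋄ a3) ⋄ a4)) = [[-16, 8], [24, -12]]

[[-16, 8], [24, -12]]


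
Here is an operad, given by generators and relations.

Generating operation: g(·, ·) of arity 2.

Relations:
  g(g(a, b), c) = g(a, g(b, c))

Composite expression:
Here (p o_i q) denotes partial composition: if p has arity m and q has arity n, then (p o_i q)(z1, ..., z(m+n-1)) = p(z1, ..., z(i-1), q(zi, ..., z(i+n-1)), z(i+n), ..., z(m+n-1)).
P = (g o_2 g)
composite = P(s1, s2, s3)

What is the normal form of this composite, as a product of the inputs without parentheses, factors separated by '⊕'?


Key point: g is associative — brackets drop, the s-order remains.
g(s2, s3) reduces to s2 ⊕ s3
g(s1, g(s2, s3)) reduces to s1 ⊕ s2 ⊕ s3

s1 ⊕ s2 ⊕ s3


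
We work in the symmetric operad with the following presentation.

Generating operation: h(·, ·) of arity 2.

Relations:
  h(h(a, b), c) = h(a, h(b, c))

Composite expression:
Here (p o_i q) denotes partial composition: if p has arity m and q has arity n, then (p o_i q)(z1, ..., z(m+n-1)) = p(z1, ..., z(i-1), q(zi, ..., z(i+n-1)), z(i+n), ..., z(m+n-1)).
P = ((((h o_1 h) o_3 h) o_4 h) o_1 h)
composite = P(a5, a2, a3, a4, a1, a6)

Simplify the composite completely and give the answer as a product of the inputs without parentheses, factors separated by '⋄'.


a5 ⋄ a2 ⋄ a3 ⋄ a4 ⋄ a1 ⋄ a6


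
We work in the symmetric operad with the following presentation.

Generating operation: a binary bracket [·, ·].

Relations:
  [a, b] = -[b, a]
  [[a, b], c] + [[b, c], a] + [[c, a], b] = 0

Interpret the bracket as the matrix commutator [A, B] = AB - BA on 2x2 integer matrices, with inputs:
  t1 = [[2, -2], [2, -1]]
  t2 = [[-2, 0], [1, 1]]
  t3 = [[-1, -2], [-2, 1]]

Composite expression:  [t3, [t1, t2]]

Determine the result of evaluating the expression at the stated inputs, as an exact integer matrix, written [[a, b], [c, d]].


[[6, 4], [-10, -6]]

[t1, t2] = [[-2, -6], [-9, 2]]
[t3, [t1, t2]] = [[6, 4], [-10, -6]]


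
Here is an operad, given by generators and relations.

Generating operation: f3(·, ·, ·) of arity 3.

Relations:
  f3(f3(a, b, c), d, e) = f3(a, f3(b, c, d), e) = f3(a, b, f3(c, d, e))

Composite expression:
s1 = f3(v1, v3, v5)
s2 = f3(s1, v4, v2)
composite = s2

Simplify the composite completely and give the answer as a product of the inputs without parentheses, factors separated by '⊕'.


Under associativity of f3, the answer is the v's in reading order.
f3(v1, v3, v5) reduces to v1 ⊕ v3 ⊕ v5
f3(f3(v1, v3, v5), v4, v2) reduces to v1 ⊕ v3 ⊕ v5 ⊕ v4 ⊕ v2

v1 ⊕ v3 ⊕ v5 ⊕ v4 ⊕ v2


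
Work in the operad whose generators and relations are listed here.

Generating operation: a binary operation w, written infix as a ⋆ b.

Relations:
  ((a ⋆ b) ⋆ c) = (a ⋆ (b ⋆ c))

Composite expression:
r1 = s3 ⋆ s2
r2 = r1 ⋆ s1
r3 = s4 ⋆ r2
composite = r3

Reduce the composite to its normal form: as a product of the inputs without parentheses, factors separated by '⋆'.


Associativity of w dissolves the nesting; only the s-input order survives.
(s3 ⋆ s2) reduces to s3 ⋆ s2
((s3 ⋆ s2) ⋆ s1) reduces to s3 ⋆ s2 ⋆ s1
(s4 ⋆ ((s3 ⋆ s2) ⋆ s1)) reduces to s4 ⋆ s3 ⋆ s2 ⋆ s1

s4 ⋆ s3 ⋆ s2 ⋆ s1


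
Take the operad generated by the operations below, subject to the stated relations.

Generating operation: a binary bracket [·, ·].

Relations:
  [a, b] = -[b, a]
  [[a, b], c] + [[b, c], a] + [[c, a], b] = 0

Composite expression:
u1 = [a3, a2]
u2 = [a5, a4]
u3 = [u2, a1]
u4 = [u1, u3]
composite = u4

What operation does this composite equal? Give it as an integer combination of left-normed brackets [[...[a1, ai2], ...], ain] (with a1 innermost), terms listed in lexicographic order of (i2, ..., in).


[[[[a1, a4], a5], a2], a3] - [[[[a1, a4], a5], a3], a2] - [[[[a1, a5], a4], a2], a3] + [[[[a1, a5], a4], a3], a2]

Left-normed coefficients sit on the a1-initial expansion words.
Composite bracket: [[a3, a2], [[a5, a4], a1]]
Under [a, b] = ab - ba we get 16 signed associative words (2^4 = 16).
Keep just the words that open with a1:
  the word a1a4a5a2a3 carries sign +1 and contributes +[[[[a1, a4], a5], a2], a3]
  the word a1a4a5a3a2 carries sign -1 and contributes -[[[[a1, a4], a5], a3], a2]
  the word a1a5a4a2a3 carries sign -1 and contributes -[[[[a1, a5], a4], a2], a3]
  the word a1a5a4a3a2 carries sign +1 and contributes +[[[[a1, a5], a4], a3], a2]


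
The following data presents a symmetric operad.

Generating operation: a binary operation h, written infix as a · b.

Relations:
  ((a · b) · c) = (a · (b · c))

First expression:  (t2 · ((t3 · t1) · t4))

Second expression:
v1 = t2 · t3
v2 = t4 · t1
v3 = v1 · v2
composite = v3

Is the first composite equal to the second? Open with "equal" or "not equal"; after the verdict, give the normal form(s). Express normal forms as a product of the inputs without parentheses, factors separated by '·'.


In normal form, the first expression is t2 · t3 · t1 · t4
In normal form, the second expression is t2 · t3 · t4 · t1
The normal forms differ: not equal.

not equal; the first gives t2 · t3 · t1 · t4 and the second t2 · t3 · t4 · t1


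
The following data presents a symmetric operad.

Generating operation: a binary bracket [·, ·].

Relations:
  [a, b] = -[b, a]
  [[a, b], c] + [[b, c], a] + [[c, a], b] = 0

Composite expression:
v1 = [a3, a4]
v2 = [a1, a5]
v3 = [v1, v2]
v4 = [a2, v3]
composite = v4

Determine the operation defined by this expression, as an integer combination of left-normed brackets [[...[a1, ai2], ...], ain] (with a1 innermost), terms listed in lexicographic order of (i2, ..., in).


Antisymmetry and Jacobi reduce to a1-anchored left-normed brackets.
Composite bracket: [a2, [[a3, a4], [a1, a5]]]
Expanding via [a, b] = ab - ba: 16 signed words (2^4 = 16).
Coefficients come from the a1-initial words:
  a1a5a3a4a2 appears with sign +1, giving the term +[[[[a1, a5], a3], a4], a2]
  a1a5a4a3a2 appears with sign -1, giving the term -[[[[a1, a5], a4], a3], a2]

[[[[a1, a5], a3], a4], a2] - [[[[a1, a5], a4], a3], a2]


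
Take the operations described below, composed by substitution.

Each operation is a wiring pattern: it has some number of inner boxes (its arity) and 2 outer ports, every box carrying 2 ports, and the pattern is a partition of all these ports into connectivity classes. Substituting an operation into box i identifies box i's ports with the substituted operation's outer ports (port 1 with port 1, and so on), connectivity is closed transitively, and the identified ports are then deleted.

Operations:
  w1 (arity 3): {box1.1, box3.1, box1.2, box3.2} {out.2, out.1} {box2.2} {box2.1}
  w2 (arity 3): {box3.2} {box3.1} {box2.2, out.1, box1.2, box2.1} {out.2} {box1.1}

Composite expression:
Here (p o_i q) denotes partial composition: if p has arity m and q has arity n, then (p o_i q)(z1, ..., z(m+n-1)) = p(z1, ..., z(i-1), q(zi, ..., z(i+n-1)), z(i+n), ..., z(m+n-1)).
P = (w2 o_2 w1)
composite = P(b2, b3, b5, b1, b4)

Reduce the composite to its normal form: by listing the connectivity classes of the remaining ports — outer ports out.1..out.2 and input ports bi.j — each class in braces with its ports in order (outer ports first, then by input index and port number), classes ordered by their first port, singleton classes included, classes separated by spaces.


{out.1, b2.2} {out.2} {b1.1, b1.2, b3.1, b3.2} {b2.1} {b4.1} {b4.2} {b5.1} {b5.2}

Substituting into w2 glues patterns; closure does the rest.
the subtree at w1 composes to {out.1, out.2} {b1.1, b1.2, b3.1, b3.2} {b5.1} {b5.2} on (b3, b5, b1); out.j = own outer ports
the subtree at w2 composes to {out.1, b2.2} {out.2} {b1.1, b1.2, b3.1, b3.2} {b2.1} {b4.1} {b4.2} {b5.1} {b5.2} on (b2, b3, b5, b1, b4); out.j = own outer ports


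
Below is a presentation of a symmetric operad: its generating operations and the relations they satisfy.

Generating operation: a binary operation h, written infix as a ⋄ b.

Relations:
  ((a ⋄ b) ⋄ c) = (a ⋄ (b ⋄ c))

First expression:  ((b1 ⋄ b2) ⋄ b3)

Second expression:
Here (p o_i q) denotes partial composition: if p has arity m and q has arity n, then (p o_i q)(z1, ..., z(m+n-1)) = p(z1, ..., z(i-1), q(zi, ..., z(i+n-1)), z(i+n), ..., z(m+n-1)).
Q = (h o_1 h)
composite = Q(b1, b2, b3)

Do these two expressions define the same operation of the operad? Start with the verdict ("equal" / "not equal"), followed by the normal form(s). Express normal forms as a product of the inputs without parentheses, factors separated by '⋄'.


equal — both sides give b1 ⋄ b2 ⋄ b3

In normal form, the first expression is b1 ⋄ b2 ⋄ b3
In normal form, the second expression is b1 ⋄ b2 ⋄ b3
Identical normal forms: equal.


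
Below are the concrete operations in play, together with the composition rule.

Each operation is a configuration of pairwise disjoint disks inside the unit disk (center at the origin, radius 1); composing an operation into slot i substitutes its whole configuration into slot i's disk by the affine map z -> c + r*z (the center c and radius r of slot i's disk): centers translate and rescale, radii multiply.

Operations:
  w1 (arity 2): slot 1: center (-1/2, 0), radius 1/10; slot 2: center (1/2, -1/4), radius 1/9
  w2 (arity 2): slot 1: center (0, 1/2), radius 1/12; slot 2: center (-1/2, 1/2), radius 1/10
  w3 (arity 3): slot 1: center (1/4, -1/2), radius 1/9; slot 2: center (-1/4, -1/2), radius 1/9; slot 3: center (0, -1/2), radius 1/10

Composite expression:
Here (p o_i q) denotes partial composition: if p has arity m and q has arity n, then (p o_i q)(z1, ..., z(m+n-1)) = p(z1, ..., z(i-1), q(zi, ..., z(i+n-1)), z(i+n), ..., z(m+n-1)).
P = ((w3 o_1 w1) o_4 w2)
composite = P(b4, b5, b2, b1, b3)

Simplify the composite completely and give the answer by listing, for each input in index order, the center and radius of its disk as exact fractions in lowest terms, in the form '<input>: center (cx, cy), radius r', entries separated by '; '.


b1: center (0, -9/20), radius 1/120; b2: center (-1/4, -1/2), radius 1/9; b3: center (-1/20, -9/20), radius 1/100; b4: center (7/36, -1/2), radius 1/90; b5: center (11/36, -19/36), radius 1/81

Each b-disk chains the slot maps above it in w3; radii multiply.
tracing b4 down its 2-map path: center (7/36, -1/2), radius 1/90
tracing b5 down its 2-map path: center (11/36, -19/36), radius 1/81
tracing b2 down its 1-map path: center (-1/4, -1/2), radius 1/9
tracing b1 down its 2-map path: center (0, -9/20), radius 1/120
tracing b3 down its 2-map path: center (-1/20, -9/20), radius 1/100


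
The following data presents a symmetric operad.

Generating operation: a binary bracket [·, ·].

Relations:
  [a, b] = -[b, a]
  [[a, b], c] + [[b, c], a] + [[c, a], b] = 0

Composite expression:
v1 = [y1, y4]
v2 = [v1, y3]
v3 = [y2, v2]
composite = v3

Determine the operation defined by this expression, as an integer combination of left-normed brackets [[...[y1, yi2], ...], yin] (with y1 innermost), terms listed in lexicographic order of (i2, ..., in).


-[[[y1, y4], y3], y2]

In the tensor algebra, words opening y1 carry the y1-anchored form.
Composite bracket: [y2, [[y1, y4], y3]]
Expanding via [a, b] = ab - ba: 8 signed words (2^3 = 8).
Coefficients come from the y1-initial words:
  the word y1y4y3y2 carries sign -1 and contributes -[[[y1, y4], y3], y2]


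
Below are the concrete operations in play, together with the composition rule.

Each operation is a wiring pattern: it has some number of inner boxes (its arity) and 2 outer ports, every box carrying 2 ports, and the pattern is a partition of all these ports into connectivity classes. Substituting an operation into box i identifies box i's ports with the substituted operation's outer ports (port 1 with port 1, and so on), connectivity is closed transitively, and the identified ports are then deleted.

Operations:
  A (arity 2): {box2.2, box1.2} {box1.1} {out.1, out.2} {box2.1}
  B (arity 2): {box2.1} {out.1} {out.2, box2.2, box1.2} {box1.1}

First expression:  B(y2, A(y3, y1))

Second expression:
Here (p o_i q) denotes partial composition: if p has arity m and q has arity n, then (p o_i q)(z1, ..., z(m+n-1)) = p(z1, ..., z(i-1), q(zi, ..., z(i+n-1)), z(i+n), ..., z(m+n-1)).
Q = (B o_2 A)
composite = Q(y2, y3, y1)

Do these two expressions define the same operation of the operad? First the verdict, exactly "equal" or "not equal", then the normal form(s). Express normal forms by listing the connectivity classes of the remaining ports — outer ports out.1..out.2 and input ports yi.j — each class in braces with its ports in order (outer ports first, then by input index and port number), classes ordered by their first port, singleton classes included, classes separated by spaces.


Reducing the first expression gives {out.1} {out.2, y2.2} {y1.1} {y1.2, y3.2} {y2.1} {y3.1}
Reducing the second expression gives {out.1} {out.2, y2.2} {y1.1} {y1.2, y3.2} {y2.1} {y3.1}
Both agree, so they are equal.

equal; the common form is {out.1} {out.2, y2.2} {y1.1} {y1.2, y3.2} {y2.1} {y3.1}


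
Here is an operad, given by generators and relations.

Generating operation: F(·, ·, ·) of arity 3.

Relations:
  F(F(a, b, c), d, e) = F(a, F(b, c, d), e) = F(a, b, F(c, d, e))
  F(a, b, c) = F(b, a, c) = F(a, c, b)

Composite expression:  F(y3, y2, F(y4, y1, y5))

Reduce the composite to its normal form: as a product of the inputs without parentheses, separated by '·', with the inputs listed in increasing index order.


y1 · y2 · y3 · y4 · y5

With F associative and commutative, the y-input set is all that matters.
F(y4, y1, y5) unparenthesizes to y4 · y1 · y5
F(y3, y2, F(y4, y1, y5)) unparenthesizes to y3 · y2 · y4 · y1 · y5
sorting the factors by input index: y1 · y2 · y3 · y4 · y5


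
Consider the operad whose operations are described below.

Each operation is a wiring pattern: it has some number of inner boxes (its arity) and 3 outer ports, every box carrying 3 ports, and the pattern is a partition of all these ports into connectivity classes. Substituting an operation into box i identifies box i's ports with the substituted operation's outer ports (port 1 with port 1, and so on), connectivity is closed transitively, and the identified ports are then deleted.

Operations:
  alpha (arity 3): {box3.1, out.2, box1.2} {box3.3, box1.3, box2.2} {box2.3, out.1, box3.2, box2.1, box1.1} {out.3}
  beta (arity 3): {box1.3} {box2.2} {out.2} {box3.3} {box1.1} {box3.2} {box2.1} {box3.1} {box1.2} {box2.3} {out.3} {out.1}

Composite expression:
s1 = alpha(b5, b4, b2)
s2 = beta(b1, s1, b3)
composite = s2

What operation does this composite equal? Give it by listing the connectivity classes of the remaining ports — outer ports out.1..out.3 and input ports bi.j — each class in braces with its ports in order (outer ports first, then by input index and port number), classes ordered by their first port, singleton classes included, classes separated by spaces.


{out.1} {out.2} {out.3} {b1.1} {b1.2} {b1.3} {b2.1, b5.2} {b2.2, b4.1, b4.3, b5.1} {b2.3, b4.2, b5.3} {b3.1} {b3.2} {b3.3}

Connectivity passes through glued beta-boundaries; trace each wire chain.
stage alpha: inputs (b5, b4, b2), connectivity {out.1, b2.2, b4.1, b4.3, b5.1} {out.2, b2.1, b5.2} {out.3} {b2.3, b4.2, b5.3}, out.j its boundary
stage beta: inputs (b1, b5, b4, b2, b3), connectivity {out.1} {out.2} {out.3} {b1.1} {b1.2} {b1.3} {b2.1, b5.2} {b2.2, b4.1, b4.3, b5.1} {b2.3, b4.2, b5.3} {b3.1} {b3.2} {b3.3}, out.j its boundary


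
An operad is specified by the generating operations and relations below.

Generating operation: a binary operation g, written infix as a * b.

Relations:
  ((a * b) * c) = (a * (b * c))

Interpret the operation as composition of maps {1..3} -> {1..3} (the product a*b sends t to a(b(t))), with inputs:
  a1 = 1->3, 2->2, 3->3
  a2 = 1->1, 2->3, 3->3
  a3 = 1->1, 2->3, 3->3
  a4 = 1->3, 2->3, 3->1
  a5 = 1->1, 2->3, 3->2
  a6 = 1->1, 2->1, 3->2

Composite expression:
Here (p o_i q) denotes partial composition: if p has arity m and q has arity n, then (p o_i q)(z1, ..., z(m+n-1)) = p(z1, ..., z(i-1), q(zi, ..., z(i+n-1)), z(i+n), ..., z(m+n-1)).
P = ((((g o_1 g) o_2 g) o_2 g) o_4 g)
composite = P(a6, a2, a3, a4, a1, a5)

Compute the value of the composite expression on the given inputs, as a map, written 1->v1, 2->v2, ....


1->1, 2->1, 3->2

(a2 * a3) = 1->1, 2->3, 3->3
(a4 * a1) = 1->1, 2->3, 3->1
((a2 * a3) * (a4 * a1)) = 1->1, 2->3, 3->1
(a6 * ((a2 * a3) * (a4 * a1))) = 1->1, 2->2, 3->1
((a6 * ((a2 * a3) * (a4 * a1))) * a5) = 1->1, 2->1, 3->2
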